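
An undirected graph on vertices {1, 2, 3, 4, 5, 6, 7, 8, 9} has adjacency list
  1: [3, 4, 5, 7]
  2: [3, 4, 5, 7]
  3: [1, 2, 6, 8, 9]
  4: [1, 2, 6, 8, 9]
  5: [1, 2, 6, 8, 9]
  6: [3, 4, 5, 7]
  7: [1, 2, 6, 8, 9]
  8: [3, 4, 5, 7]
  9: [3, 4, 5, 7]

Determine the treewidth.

A width-4 tree decomposition is:
Bags: B1 = {2, 3, 4, 5, 7}  B2 = {3, 4, 5, 7, 9}  B3 = {1, 3, 4, 5, 7}  B4 = {3, 4, 5, 7, 8}  B5 = {3, 4, 5, 6, 7}
Tree: B1–B2, B2–B3, B3–B4, B4–B5
Every bag has size at most 5, so the width is 5 − 1 = 4 and tw(G) ≤ 4. For the lower bound: the 5 vertex sets {2,7}, {5,9}, {1,4}, {3}, {8} are disjoint, each induces a connected subgraph, and every pair is joined by at least one edge of G. Contracting each set to a single vertex therefore yields K_{5} as a minor, and since treewidth is minor-monotone, tw(G) ≥ tw(K_{5}) = 4. Combining the bounds, tw(G) = 4.

4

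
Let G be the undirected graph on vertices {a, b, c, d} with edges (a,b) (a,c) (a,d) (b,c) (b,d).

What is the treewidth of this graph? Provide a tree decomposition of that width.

Treewidth 2.
One such decomposition:
Bags: B1 = {a, b, d}  B2 = {a, b, c}
Tree: B1–B2

Each bag holds 3 vertices, so the decomposition has width 2, which upper-bounds the treewidth. For the lower bound, the 3 vertices {a, b, d} are pairwise adjacent, and any tree decomposition puts a clique entirely inside one bag — forcing width ≥ 2. Combining the bounds, tw(G) = 2.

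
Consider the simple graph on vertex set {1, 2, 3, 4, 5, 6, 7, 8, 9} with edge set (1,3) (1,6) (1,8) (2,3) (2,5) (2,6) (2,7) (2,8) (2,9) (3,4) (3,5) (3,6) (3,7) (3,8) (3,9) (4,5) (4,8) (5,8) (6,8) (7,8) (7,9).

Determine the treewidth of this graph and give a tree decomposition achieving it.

The largest bag has 4 vertices, giving width 3; this decomposition certifies tw(G) ≤ 3. For the lower bound, the 4 vertices {1, 3, 6, 8} are pairwise adjacent, and any tree decomposition puts a clique entirely inside one bag — forcing width ≥ 3. Hence tw(G) = 3 exactly.

Treewidth 3.
One such decomposition:
Bags: B1 = {2, 3, 6, 8}  B2 = {1, 3, 6, 8}  B3 = {2, 3, 5, 8}  B4 = {2, 3, 7, 8}  B5 = {3, 4, 5, 8}  B6 = {2, 3, 7, 9}
Tree: B1–B2, B1–B3, B3–B4, B3–B5, B4–B6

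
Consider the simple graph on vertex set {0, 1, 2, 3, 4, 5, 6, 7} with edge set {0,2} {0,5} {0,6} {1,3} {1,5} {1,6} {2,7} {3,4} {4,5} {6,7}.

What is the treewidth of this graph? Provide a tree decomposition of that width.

Each bag holds 3 vertices, so the decomposition has width 2, which upper-bounds the treewidth. Since 2–7–6–0–2 is a cycle in G, G is not acyclic. Forests are exactly the graphs of treewidth ≤ 1, so tw(G) ≥ 2. Hence tw(G) = 2 exactly.

Treewidth 2.
Bags: B1 = {0, 2, 7}  B2 = {0, 6, 7}  B3 = {0, 5, 6}  B4 = {1, 5, 6}  B5 = {1, 4, 5}  B6 = {1, 3, 4}
Tree: B1–B2, B2–B3, B3–B4, B4–B5, B5–B6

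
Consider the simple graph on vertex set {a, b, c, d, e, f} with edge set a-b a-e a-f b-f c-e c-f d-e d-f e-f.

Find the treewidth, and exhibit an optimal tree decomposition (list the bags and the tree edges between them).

Treewidth 2.
One such decomposition:
Bags: B1 = {a, b, f}  B2 = {a, e, f}  B3 = {c, e, f}  B4 = {d, e, f}
Tree: B1–B2, B2–B3, B2–B4

The largest bag has 3 vertices, giving width 2; this decomposition certifies tw(G) ≤ 2. For the lower bound, the 3 vertices {d, e, f} are pairwise adjacent, and any tree decomposition puts a clique entirely inside one bag — forcing width ≥ 2. The upper and lower bounds meet at 2, so that is the treewidth.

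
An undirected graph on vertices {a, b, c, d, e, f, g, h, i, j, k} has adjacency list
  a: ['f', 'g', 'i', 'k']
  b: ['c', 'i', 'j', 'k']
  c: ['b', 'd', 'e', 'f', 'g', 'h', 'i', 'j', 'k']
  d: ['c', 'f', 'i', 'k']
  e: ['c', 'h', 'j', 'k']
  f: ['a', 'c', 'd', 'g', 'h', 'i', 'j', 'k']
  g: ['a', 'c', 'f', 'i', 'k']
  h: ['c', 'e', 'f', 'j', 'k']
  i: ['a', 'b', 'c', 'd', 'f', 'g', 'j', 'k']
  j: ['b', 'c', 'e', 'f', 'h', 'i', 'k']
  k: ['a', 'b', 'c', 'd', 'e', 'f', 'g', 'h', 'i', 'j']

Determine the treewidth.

4

A width-4 tree decomposition is:
Bags: B1 = {c, f, g, i, k}  B2 = {a, f, g, i, k}  B3 = {c, f, i, j, k}  B4 = {b, c, i, j, k}  B5 = {c, f, h, j, k}  B6 = {c, d, f, i, k}  B7 = {c, e, h, j, k}
Tree: B1–B2, B1–B3, B3–B4, B3–B5, B3–B6, B5–B7
Every bag has size at most 5, so the width is 5 − 1 = 4 and tw(G) ≤ 4. For the lower bound, the 5 vertices {c, e, h, j, k} are pairwise adjacent, and any tree decomposition puts a clique entirely inside one bag — forcing width ≥ 4. Hence tw(G) = 4 exactly.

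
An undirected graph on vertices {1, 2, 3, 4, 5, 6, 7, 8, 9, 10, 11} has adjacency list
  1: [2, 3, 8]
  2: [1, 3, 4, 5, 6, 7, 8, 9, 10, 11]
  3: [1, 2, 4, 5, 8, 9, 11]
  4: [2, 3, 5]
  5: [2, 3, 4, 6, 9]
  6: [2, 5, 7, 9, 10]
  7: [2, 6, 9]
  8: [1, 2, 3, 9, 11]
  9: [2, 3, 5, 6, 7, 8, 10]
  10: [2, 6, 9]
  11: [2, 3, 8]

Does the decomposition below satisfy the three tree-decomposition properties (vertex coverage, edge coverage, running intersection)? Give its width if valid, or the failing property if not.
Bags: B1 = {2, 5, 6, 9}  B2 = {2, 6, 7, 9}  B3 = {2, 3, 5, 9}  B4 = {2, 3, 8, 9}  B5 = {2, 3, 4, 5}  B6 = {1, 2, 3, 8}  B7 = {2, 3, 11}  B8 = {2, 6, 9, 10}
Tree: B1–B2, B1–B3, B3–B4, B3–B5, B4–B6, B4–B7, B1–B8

No — edge (8,11) lies in no bag.

A tree decomposition must satisfy three properties: every vertex lies in some bag; for every edge, both endpoints lie together in some bag; and for every vertex, the bags containing it form a connected subtree. Here edge (8,11) lies in no bag, so the decomposition is invalid.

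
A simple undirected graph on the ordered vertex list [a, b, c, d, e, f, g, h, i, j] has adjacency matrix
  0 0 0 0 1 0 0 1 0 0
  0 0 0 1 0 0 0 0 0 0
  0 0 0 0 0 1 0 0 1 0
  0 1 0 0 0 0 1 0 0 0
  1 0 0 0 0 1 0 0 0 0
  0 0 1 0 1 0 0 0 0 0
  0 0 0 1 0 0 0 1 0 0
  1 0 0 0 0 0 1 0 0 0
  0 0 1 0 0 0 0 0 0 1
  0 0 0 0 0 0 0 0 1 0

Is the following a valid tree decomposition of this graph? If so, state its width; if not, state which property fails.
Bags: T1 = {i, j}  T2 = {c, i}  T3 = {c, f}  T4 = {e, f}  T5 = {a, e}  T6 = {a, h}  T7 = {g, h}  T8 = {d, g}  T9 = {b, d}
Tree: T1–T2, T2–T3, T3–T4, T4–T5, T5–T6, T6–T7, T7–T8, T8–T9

Yes; width 1.

Checking the three conditions: (i) the bags cover all of {a, b, c, d, e, f, g, h, i, j}; (ii) for each edge, some bag contains both endpoints; (iii) the bags containing any fixed vertex form a subtree. All hold, so the decomposition is valid with width 2 − 1 = 1.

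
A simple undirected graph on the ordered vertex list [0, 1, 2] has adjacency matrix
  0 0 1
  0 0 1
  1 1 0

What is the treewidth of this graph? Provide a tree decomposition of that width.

Treewidth 1.
One optimal decomposition is:
Bags: B1 = {0, 2}  B2 = {1, 2}
Tree: B1–B2

Every bag has size at most 2, so the width is 2 − 1 = 1 and tw(G) ≤ 1. Since G has at least one edge (e.g. 0–2), it is not an edgeless graph, so tw(G) ≥ 1. The upper and lower bounds meet at 1, so that is the treewidth.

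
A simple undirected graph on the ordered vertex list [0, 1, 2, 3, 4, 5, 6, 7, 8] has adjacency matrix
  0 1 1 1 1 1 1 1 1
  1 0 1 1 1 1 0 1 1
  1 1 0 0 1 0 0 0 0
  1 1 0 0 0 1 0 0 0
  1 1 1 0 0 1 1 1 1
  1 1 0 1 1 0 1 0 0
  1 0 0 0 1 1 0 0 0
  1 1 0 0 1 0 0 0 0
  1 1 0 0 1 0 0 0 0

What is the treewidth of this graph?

A width-3 tree decomposition is:
Bags: B1 = {0, 1, 3, 5}  B2 = {0, 1, 4, 5}  B3 = {0, 4, 5, 6}  B4 = {0, 1, 2, 4}  B5 = {0, 1, 4, 8}  B6 = {0, 1, 4, 7}
Tree: B1–B2, B2–B3, B2–B4, B2–B5, B5–B6
Each bag holds 4 vertices, so the decomposition has width 3, which upper-bounds the treewidth. For the lower bound, the 4 vertices {0, 1, 3, 5} are pairwise adjacent, and any tree decomposition puts a clique entirely inside one bag — forcing width ≥ 3. Therefore the treewidth is 3.

3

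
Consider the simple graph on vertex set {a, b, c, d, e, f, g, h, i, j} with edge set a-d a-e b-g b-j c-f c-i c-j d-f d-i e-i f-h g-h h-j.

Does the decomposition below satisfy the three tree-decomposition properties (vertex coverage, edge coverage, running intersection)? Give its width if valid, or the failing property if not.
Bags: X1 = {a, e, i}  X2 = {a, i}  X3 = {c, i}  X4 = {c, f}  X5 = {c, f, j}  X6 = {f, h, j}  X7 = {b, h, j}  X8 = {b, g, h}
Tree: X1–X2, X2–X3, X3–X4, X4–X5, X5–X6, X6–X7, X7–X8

No — vertex d appears in no bag.

A tree decomposition must satisfy three properties: every vertex lies in some bag; for every edge, both endpoints lie together in some bag; and for every vertex, the bags containing it form a connected subtree. Here vertex d appears in no bag, so the decomposition is invalid.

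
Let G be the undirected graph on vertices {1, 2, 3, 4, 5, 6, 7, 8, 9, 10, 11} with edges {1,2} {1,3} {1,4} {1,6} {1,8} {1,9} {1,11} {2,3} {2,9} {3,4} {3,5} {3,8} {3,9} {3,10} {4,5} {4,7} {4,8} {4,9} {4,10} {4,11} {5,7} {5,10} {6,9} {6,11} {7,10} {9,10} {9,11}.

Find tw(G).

A width-3 tree decomposition is:
Bags: B1 = {1, 3, 4, 9}  B2 = {3, 4, 9, 10}  B3 = {1, 4, 9, 11}  B4 = {1, 3, 4, 8}  B5 = {3, 4, 5, 10}  B6 = {1, 6, 9, 11}  B7 = {1, 2, 3, 9}  B8 = {4, 5, 7, 10}
Tree: B1–B2, B1–B3, B1–B4, B2–B5, B3–B6, B1–B7, B5–B8
The largest bag has 4 vertices, giving width 3; this decomposition certifies tw(G) ≤ 3. For the lower bound, the 4 vertices {1, 2, 3, 9} are pairwise adjacent, and any tree decomposition puts a clique entirely inside one bag — forcing width ≥ 3. Hence tw(G) = 3 exactly.

3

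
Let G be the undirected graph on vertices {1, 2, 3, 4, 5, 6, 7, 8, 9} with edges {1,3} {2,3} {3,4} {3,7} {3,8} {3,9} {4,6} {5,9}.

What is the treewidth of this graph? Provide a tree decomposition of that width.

Treewidth 1.
Bags: B1 = {3, 7}  B2 = {3, 9}  B3 = {3, 4}  B4 = {3, 8}  B5 = {1, 3}  B6 = {4, 6}  B7 = {5, 9}  B8 = {2, 3}
Tree: B1–B2, B1–B3, B2–B4, B2–B5, B3–B6, B2–B7, B1–B8

The largest bag has 2 vertices, giving width 1; this decomposition certifies tw(G) ≤ 1. Since G has at least one edge (e.g. 3–7), it is not an edgeless graph, so tw(G) ≥ 1. Combining the bounds, tw(G) = 1.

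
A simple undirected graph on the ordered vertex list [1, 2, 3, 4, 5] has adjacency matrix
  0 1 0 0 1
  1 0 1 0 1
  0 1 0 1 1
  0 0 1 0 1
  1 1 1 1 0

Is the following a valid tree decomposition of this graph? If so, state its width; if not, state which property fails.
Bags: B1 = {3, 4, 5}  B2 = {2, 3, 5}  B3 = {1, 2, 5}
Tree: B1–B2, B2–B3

Yes; width 2.

Vertex coverage: the bags together contain {1, 2, 3, 4, 5}, the full vertex set. Edge coverage: each edge of G has both endpoints in at least one bag. Running intersection: for every vertex, the bags containing it form a connected subtree. All three properties hold, so this is a valid tree decomposition of width max|bag| − 1 = 2, and hence tw(G) ≤ 2.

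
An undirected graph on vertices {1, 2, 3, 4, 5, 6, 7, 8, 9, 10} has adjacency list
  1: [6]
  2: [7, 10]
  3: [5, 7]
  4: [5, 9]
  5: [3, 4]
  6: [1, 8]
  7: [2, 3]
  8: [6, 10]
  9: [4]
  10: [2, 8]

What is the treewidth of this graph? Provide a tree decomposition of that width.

Treewidth 1.
One such decomposition:
Bags: B1 = {4, 9}  B2 = {4, 5}  B3 = {3, 5}  B4 = {3, 7}  B5 = {2, 7}  B6 = {2, 10}  B7 = {8, 10}  B8 = {6, 8}  B9 = {1, 6}
Tree: B1–B2, B2–B3, B3–B4, B4–B5, B5–B6, B6–B7, B7–B8, B8–B9

The largest bag has 2 vertices, giving width 1; this decomposition certifies tw(G) ≤ 1. G has an edge, so its treewidth is at least 1. Combining the bounds, tw(G) = 1.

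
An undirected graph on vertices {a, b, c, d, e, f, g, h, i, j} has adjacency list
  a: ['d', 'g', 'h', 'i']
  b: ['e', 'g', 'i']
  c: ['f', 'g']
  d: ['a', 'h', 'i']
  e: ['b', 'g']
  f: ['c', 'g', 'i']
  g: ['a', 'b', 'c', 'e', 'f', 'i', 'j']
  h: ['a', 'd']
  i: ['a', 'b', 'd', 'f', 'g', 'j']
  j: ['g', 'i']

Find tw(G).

2

A width-2 tree decomposition is:
Bags: B1 = {a, g, i}  B2 = {a, d, i}  B3 = {f, g, i}  B4 = {g, i, j}  B5 = {b, g, i}  B6 = {c, f, g}  B7 = {b, e, g}  B8 = {a, d, h}
Tree: B1–B2, B1–B3, B3–B4, B4–B5, B3–B6, B5–B7, B2–B8
The largest bag has 3 vertices, giving width 2; this decomposition certifies tw(G) ≤ 2. For the lower bound, the 3 vertices {a, d, h} are pairwise adjacent, and any tree decomposition puts a clique entirely inside one bag — forcing width ≥ 2. Combining the bounds, tw(G) = 2.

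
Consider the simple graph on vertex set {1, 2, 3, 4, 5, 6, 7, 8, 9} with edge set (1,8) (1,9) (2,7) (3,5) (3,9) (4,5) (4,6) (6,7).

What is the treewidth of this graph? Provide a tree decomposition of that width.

The largest bag has 2 vertices, giving width 1; this decomposition certifies tw(G) ≤ 1. Since G has at least one edge (e.g. 8–1), it is not an edgeless graph, so tw(G) ≥ 1. Hence tw(G) = 1 exactly.

Treewidth 1.
One such decomposition:
Bags: B1 = {1, 8}  B2 = {1, 9}  B3 = {3, 9}  B4 = {3, 5}  B5 = {4, 5}  B6 = {4, 6}  B7 = {6, 7}  B8 = {2, 7}
Tree: B1–B2, B2–B3, B3–B4, B4–B5, B5–B6, B6–B7, B7–B8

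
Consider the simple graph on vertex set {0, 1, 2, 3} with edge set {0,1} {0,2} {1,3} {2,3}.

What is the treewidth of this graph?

A width-2 tree decomposition is:
Bags: B1 = {0, 2, 3}  B2 = {0, 1, 3}
Tree: B1–B2
Every bag has size at most 3, so the width is 3 − 1 = 2 and tw(G) ≤ 2. Since 3–2–0–1–3 is a cycle in G, G is not acyclic. Forests are exactly the graphs of treewidth ≤ 1, so tw(G) ≥ 2. The upper and lower bounds meet at 2, so that is the treewidth.

2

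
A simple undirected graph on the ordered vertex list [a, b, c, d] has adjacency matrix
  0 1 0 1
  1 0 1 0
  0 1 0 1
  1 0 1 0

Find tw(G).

2

A width-2 tree decomposition is:
Bags: B1 = {b, c, d}  B2 = {a, b, d}
Tree: B1–B2
Every bag has size at most 3, so the width is 3 − 1 = 2 and tw(G) ≤ 2. For the lower bound, G contains the cycle b–c–d–a–b, so G is not a forest; only forests have treewidth ≤ 1, hence tw(G) ≥ 2. Hence tw(G) = 2 exactly.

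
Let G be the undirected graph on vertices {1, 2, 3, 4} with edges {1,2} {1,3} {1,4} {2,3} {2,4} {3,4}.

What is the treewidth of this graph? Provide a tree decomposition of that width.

Treewidth 3.
One optimal decomposition is:
Bags: B1 = {1, 2, 3, 4}
Tree: (single bag)

A single bag containing all 4 vertices is trivially a valid decomposition of width 3. For the lower bound, the 4 vertices {1, 2, 3, 4} are pairwise adjacent, and any tree decomposition puts a clique entirely inside one bag — forcing width ≥ 3. Therefore the treewidth is 3.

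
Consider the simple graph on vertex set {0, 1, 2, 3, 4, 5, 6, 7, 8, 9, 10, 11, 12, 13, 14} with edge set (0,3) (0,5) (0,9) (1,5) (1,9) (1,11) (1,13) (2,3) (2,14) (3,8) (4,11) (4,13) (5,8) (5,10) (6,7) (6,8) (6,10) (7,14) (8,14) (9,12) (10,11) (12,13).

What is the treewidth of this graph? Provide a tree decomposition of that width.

Treewidth 3.
One such decomposition:
Bags: B1 = {4, 11, 12, 13}  B2 = {1, 11, 12, 13}  B3 = {1, 9, 11, 12}  B4 = {1, 9, 10, 11}  B5 = {1, 5, 9, 10}  B6 = {0, 5, 9, 10}  B7 = {0, 5, 6, 10}  B8 = {0, 5, 6, 8}  B9 = {0, 3, 6, 8}  B10 = {3, 6, 7, 8}  B11 = {3, 7, 8, 14}  B12 = {2, 3, 7, 14}
Tree: B1–B2, B2–B3, B3–B4, B4–B5, B5–B6, B6–B7, B7–B8, B8–B9, B9–B10, B10–B11, B11–B12

The largest bag has 4 vertices, giving width 3; this decomposition certifies tw(G) ≤ 3. For the lower bound: the 4 vertex sets {4,12,13}, {11}, {1}, {0,5,9,10} are disjoint, each induces a connected subgraph, and every pair is joined by at least one edge of G. Contracting each set to a single vertex therefore yields K_{4} as a minor, and since treewidth is minor-monotone, tw(G) ≥ tw(K_{4}) = 3. Hence tw(G) = 3 exactly.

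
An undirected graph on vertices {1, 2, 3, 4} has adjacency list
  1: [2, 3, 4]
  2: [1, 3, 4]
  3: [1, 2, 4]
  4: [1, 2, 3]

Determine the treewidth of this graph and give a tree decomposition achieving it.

Treewidth 3.
One such decomposition:
Bags: B1 = {1, 2, 3, 4}
Tree: (single bag)

With just one bag of size 4, the width is 4 − 1 = 3, so tw(G) ≤ 3. For the lower bound, the 4 vertices {1, 2, 3, 4} are pairwise adjacent, and any tree decomposition puts a clique entirely inside one bag — forcing width ≥ 3. Combining the bounds, tw(G) = 3.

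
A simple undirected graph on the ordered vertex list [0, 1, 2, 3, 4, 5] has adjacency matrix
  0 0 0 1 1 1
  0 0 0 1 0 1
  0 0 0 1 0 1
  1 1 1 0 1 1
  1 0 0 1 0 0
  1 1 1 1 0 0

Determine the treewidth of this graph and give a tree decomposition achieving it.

Treewidth 2.
Bags: B1 = {0, 3, 5}  B2 = {0, 3, 4}  B3 = {2, 3, 5}  B4 = {1, 3, 5}
Tree: B1–B2, B1–B3, B3–B4

The largest bag has 3 vertices, giving width 2; this decomposition certifies tw(G) ≤ 2. On the other hand G contains the 3-clique {0, 3, 4}. A clique must lie in a single bag of any decomposition, so no decomposition can have width below 2. Combining the bounds, tw(G) = 2.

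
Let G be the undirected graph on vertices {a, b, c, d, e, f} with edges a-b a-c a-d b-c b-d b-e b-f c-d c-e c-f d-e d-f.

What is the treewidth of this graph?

A width-3 tree decomposition is:
Bags: B1 = {b, c, d, e}  B2 = {a, b, c, d}  B3 = {b, c, d, f}
Tree: B1–B2, B2–B3
The largest bag has 4 vertices, giving width 3; this decomposition certifies tw(G) ≤ 3. On the other hand G contains the 4-clique {b, c, d, e}. A clique must lie in a single bag of any decomposition, so no decomposition can have width below 3. Hence tw(G) = 3 exactly.

3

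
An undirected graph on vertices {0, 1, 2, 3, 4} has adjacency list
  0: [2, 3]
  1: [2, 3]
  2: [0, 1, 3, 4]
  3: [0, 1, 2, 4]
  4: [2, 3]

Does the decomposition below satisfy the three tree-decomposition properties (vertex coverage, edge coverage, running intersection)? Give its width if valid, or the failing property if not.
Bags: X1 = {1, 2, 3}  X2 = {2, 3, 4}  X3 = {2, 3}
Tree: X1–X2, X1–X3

A tree decomposition must satisfy three properties: every vertex lies in some bag; for every edge, both endpoints lie together in some bag; and for every vertex, the bags containing it form a connected subtree. Here vertex 0 appears in no bag, so the decomposition is invalid.

No — vertex 0 appears in no bag.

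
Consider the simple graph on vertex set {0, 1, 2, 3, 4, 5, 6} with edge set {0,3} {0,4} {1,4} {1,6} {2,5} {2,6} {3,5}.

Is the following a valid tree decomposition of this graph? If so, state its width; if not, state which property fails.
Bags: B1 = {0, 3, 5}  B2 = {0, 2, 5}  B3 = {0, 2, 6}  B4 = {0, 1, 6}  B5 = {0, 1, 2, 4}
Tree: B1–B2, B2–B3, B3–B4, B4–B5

No — bags containing vertex 2 are not connected in the tree.

A tree decomposition must satisfy three properties: every vertex lies in some bag; for every edge, both endpoints lie together in some bag; and for every vertex, the bags containing it form a connected subtree. Here bags containing vertex 2 are not connected in the tree, so the decomposition is invalid.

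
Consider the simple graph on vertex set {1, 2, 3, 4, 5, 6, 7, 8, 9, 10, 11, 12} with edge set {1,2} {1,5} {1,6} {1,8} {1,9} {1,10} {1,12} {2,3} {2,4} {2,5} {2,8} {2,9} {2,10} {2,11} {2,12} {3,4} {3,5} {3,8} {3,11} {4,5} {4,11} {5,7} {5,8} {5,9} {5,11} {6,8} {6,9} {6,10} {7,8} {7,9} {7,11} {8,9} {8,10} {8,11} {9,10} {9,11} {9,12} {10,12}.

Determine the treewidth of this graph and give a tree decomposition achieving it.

Every bag has size at most 5, so the width is 5 − 1 = 4 and tw(G) ≤ 4. Conversely, {1, 2, 8, 9, 10} is a clique of size 5, and the vertices of any clique must share a bag in every tree decomposition; so some bag has ≥ 5 vertices and tw(G) ≥ 4. Hence tw(G) = 4 exactly.

Treewidth 4.
Bags: B1 = {1, 2, 8, 9, 10}  B2 = {1, 2, 5, 8, 9}  B3 = {2, 5, 8, 9, 11}  B4 = {1, 6, 8, 9, 10}  B5 = {2, 3, 5, 8, 11}  B6 = {2, 3, 4, 5, 11}  B7 = {5, 7, 8, 9, 11}  B8 = {1, 2, 9, 10, 12}
Tree: B1–B2, B2–B3, B1–B4, B3–B5, B5–B6, B3–B7, B1–B8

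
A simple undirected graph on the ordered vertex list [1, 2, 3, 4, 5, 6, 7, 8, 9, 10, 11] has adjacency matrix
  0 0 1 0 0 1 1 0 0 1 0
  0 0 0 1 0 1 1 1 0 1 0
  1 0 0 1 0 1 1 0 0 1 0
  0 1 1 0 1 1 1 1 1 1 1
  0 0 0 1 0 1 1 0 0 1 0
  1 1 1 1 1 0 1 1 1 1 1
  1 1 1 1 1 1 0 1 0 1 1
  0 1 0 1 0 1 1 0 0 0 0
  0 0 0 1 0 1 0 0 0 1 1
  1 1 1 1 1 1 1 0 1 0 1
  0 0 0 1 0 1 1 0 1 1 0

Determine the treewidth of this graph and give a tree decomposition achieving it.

The largest bag has 5 vertices, giving width 4; this decomposition certifies tw(G) ≤ 4. Conversely, {1, 3, 6, 7, 10} is a clique of size 5, and the vertices of any clique must share a bag in every tree decomposition; so some bag has ≥ 5 vertices and tw(G) ≥ 4. Therefore the treewidth is 4.

Treewidth 4.
Bags: B1 = {4, 6, 7, 10, 11}  B2 = {2, 4, 6, 7, 10}  B3 = {2, 4, 6, 7, 8}  B4 = {4, 6, 9, 10, 11}  B5 = {4, 5, 6, 7, 10}  B6 = {3, 4, 6, 7, 10}  B7 = {1, 3, 6, 7, 10}
Tree: B1–B2, B2–B3, B1–B4, B1–B5, B5–B6, B6–B7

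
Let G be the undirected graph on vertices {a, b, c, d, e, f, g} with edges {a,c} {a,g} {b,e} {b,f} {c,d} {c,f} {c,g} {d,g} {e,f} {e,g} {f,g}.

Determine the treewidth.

2

A width-2 tree decomposition is:
Bags: B1 = {b, e, f}  B2 = {e, f, g}  B3 = {c, f, g}  B4 = {a, c, g}  B5 = {c, d, g}
Tree: B1–B2, B2–B3, B3–B4, B4–B5
Every bag has size at most 3, so the width is 3 − 1 = 2 and tw(G) ≤ 2. On the other hand G contains the 3-clique {e, f, g}. A clique must lie in a single bag of any decomposition, so no decomposition can have width below 2. Combining the bounds, tw(G) = 2.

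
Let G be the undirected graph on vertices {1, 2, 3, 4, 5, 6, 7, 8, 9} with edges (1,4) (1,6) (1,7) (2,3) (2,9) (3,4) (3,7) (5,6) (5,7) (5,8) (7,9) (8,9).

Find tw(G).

3

A width-3 tree decomposition is:
Bags: B1 = {2, 3, 8, 9}  B2 = {3, 7, 8, 9}  B3 = {3, 5, 7, 8}  B4 = {3, 4, 5, 7}  B5 = {1, 4, 5, 7}  B6 = {1, 4, 5, 6}
Tree: B1–B2, B2–B3, B3–B4, B4–B5, B5–B6
The largest bag has 4 vertices, giving width 3; this decomposition certifies tw(G) ≤ 3. For the lower bound: the 4 vertex sets {2,8,9}, {3}, {7}, {1,4,5,6} are disjoint, each induces a connected subgraph, and every pair is joined by at least one edge of G. Contracting each set to a single vertex therefore yields K_{4} as a minor, and since treewidth is minor-monotone, tw(G) ≥ tw(K_{4}) = 3. Combining the bounds, tw(G) = 3.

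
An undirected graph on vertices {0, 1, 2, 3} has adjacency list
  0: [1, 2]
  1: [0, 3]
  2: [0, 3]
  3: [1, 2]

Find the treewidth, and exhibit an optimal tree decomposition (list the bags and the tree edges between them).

Each bag holds 3 vertices, so the decomposition has width 2, which upper-bounds the treewidth. Since 0–1–3–2–0 is a cycle in G, G is not acyclic. Forests are exactly the graphs of treewidth ≤ 1, so tw(G) ≥ 2. Combining the bounds, tw(G) = 2.

Treewidth 2.
One optimal decomposition is:
Bags: B1 = {0, 1, 3}  B2 = {0, 2, 3}
Tree: B1–B2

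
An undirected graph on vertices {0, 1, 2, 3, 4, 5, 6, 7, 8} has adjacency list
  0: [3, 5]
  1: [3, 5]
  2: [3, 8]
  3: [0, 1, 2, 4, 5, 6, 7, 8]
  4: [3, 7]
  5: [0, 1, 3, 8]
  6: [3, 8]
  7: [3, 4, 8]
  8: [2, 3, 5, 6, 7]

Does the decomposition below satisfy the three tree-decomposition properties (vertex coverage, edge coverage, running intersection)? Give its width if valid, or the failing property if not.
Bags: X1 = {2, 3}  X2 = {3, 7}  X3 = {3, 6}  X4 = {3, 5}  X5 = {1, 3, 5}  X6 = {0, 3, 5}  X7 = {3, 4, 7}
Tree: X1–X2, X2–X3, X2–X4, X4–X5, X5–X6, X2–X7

No — vertex 8 appears in no bag.

A tree decomposition must satisfy three properties: every vertex lies in some bag; for every edge, both endpoints lie together in some bag; and for every vertex, the bags containing it form a connected subtree. Here vertex 8 appears in no bag, so the decomposition is invalid.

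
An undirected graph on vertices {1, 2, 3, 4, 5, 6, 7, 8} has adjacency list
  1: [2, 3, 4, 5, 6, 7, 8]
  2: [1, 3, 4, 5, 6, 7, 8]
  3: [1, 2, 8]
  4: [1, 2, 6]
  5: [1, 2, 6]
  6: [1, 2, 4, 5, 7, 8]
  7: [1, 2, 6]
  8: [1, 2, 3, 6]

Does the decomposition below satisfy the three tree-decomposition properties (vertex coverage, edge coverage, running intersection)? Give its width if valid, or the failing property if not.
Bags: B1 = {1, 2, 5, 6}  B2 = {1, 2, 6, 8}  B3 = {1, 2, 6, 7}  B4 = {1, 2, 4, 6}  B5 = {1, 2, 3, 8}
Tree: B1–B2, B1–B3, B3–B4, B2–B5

Checking the three conditions: (i) the bags cover all of {1, 2, 3, 4, 5, 6, 7, 8}; (ii) for each edge, some bag contains both endpoints; (iii) the bags containing any fixed vertex form a subtree. All hold, so the decomposition is valid with width 4 − 1 = 3.

Yes; width 3.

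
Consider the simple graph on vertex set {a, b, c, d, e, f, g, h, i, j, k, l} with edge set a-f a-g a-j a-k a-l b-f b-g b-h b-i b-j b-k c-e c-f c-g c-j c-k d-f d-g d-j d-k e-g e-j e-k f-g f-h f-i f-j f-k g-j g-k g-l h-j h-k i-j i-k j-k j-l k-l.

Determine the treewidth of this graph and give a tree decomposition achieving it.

Treewidth 4.
Bags: B1 = {a, g, j, k, l}  B2 = {a, f, g, j, k}  B3 = {c, f, g, j, k}  B4 = {b, f, g, j, k}  B5 = {b, f, i, j, k}  B6 = {c, e, g, j, k}  B7 = {b, f, h, j, k}  B8 = {d, f, g, j, k}
Tree: B1–B2, B2–B3, B2–B4, B4–B5, B3–B6, B4–B7, B2–B8

The largest bag has 5 vertices, giving width 4; this decomposition certifies tw(G) ≤ 4. On the other hand G contains the 5-clique {c, e, g, j, k}. A clique must lie in a single bag of any decomposition, so no decomposition can have width below 4. The upper and lower bounds meet at 4, so that is the treewidth.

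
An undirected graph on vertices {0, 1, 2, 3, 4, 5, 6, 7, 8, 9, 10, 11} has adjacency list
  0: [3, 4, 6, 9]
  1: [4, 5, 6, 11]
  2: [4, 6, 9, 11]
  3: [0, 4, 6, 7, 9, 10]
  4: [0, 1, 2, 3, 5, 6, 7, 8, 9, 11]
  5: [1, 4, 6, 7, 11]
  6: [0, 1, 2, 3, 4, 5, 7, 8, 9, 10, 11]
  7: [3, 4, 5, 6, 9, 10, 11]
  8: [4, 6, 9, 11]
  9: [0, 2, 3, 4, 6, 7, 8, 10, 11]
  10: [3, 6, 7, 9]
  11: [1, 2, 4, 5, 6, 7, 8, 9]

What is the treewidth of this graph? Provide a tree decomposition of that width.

Treewidth 4.
One such decomposition:
Bags: B1 = {4, 6, 7, 9, 11}  B2 = {4, 5, 6, 7, 11}  B3 = {3, 4, 6, 7, 9}  B4 = {0, 3, 4, 6, 9}  B5 = {4, 6, 8, 9, 11}  B6 = {2, 4, 6, 9, 11}  B7 = {1, 4, 5, 6, 11}  B8 = {3, 6, 7, 9, 10}
Tree: B1–B2, B1–B3, B3–B4, B1–B5, B1–B6, B2–B7, B3–B8

Every bag has size at most 5, so the width is 5 − 1 = 4 and tw(G) ≤ 4. On the other hand G contains the 5-clique {3, 6, 7, 9, 10}. A clique must lie in a single bag of any decomposition, so no decomposition can have width below 4. Combining the bounds, tw(G) = 4.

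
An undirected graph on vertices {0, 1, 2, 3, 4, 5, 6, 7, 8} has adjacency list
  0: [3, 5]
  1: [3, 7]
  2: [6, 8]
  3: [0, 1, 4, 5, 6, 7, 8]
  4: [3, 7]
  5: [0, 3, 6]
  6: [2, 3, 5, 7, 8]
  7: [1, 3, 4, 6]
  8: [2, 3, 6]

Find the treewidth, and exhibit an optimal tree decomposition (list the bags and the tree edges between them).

Treewidth 2.
One optimal decomposition is:
Bags: B1 = {3, 5, 6}  B2 = {3, 6, 7}  B3 = {0, 3, 5}  B4 = {3, 6, 8}  B5 = {3, 4, 7}  B6 = {1, 3, 7}  B7 = {2, 6, 8}
Tree: B1–B2, B1–B3, B2–B4, B2–B5, B2–B6, B4–B7

Each bag holds 3 vertices, so the decomposition has width 2, which upper-bounds the treewidth. For the lower bound, the 3 vertices {2, 6, 8} are pairwise adjacent, and any tree decomposition puts a clique entirely inside one bag — forcing width ≥ 2. Hence tw(G) = 2 exactly.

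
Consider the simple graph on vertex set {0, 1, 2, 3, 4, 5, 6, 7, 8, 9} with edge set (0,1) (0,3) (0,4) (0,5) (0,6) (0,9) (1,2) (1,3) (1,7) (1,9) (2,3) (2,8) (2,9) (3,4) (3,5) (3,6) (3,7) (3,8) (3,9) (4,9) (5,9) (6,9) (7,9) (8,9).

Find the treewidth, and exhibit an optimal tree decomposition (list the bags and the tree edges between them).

Each bag holds 4 vertices, so the decomposition has width 3, which upper-bounds the treewidth. For the lower bound, the 4 vertices {0, 1, 3, 9} are pairwise adjacent, and any tree decomposition puts a clique entirely inside one bag — forcing width ≥ 3. Combining the bounds, tw(G) = 3.

Treewidth 3.
One such decomposition:
Bags: B1 = {0, 3, 6, 9}  B2 = {0, 1, 3, 9}  B3 = {1, 3, 7, 9}  B4 = {0, 3, 5, 9}  B5 = {0, 3, 4, 9}  B6 = {1, 2, 3, 9}  B7 = {2, 3, 8, 9}
Tree: B1–B2, B2–B3, B1–B4, B2–B5, B2–B6, B6–B7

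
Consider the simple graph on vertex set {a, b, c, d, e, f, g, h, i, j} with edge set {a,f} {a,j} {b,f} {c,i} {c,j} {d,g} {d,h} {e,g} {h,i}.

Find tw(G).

A width-1 tree decomposition is:
Bags: B1 = {b, f}  B2 = {a, f}  B3 = {a, j}  B4 = {c, j}  B5 = {c, i}  B6 = {h, i}  B7 = {d, h}  B8 = {d, g}  B9 = {e, g}
Tree: B1–B2, B2–B3, B3–B4, B4–B5, B5–B6, B6–B7, B7–B8, B8–B9
Each bag holds 2 vertices, so the decomposition has width 1, which upper-bounds the treewidth. G has an edge, so its treewidth is at least 1. The upper and lower bounds meet at 1, so that is the treewidth.

1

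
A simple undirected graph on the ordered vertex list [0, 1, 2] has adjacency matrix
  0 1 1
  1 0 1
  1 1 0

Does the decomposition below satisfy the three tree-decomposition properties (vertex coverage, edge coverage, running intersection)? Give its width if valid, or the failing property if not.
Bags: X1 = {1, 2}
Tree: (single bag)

A tree decomposition must satisfy three properties: every vertex lies in some bag; for every edge, both endpoints lie together in some bag; and for every vertex, the bags containing it form a connected subtree. Here vertex 0 appears in no bag, so the decomposition is invalid.

No — vertex 0 appears in no bag.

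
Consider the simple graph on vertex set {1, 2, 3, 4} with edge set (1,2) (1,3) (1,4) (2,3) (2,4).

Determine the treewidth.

A width-2 tree decomposition is:
Bags: B1 = {1, 2, 3}  B2 = {1, 2, 4}
Tree: B1–B2
Each bag holds 3 vertices, so the decomposition has width 2, which upper-bounds the treewidth. On the other hand G contains the 3-clique {1, 2, 3}. A clique must lie in a single bag of any decomposition, so no decomposition can have width below 2. Therefore the treewidth is 2.

2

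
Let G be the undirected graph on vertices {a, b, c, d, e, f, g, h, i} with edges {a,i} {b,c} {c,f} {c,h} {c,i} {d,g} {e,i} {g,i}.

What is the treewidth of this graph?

1

A width-1 tree decomposition is:
Bags: B1 = {c, i}  B2 = {e, i}  B3 = {g, i}  B4 = {a, i}  B5 = {d, g}  B6 = {b, c}  B7 = {c, f}  B8 = {c, h}
Tree: B1–B2, B2–B3, B3–B4, B3–B5, B1–B6, B1–B7, B7–B8
Every bag has size at most 2, so the width is 2 − 1 = 1 and tw(G) ≤ 1. Since G has at least one edge (e.g. c–i), it is not an edgeless graph, so tw(G) ≥ 1. Therefore the treewidth is 1.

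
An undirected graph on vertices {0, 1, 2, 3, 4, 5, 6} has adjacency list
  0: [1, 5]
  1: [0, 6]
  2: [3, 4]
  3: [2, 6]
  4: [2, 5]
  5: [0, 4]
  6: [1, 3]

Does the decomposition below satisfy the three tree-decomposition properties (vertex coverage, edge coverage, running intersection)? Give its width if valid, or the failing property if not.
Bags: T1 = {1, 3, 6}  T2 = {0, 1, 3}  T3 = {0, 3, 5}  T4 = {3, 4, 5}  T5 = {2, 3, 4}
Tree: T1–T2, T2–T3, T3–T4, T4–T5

Yes; width 2.

Checking the three conditions: (i) the bags cover all of {0, 1, 2, 3, 4, 5, 6}; (ii) for each edge, some bag contains both endpoints; (iii) the bags containing any fixed vertex form a subtree. All hold, so the decomposition is valid with width 3 − 1 = 2.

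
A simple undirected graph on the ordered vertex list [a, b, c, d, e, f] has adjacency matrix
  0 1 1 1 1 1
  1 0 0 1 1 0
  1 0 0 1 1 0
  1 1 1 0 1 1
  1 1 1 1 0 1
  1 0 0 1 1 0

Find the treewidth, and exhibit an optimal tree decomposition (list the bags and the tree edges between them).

The largest bag has 4 vertices, giving width 3; this decomposition certifies tw(G) ≤ 3. On the other hand G contains the 4-clique {a, c, d, e}. A clique must lie in a single bag of any decomposition, so no decomposition can have width below 3. The upper and lower bounds meet at 3, so that is the treewidth.

Treewidth 3.
One such decomposition:
Bags: B1 = {a, d, e, f}  B2 = {a, b, d, e}  B3 = {a, c, d, e}
Tree: B1–B2, B2–B3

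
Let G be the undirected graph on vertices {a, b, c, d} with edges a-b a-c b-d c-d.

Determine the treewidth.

2

A width-2 tree decomposition is:
Bags: B1 = {a, b, d}  B2 = {a, c, d}
Tree: B1–B2
Each bag holds 3 vertices, so the decomposition has width 2, which upper-bounds the treewidth. The edges d–b–a–c–d form a cycle, so G is not a tree and its treewidth is at least 2. The upper and lower bounds meet at 2, so that is the treewidth.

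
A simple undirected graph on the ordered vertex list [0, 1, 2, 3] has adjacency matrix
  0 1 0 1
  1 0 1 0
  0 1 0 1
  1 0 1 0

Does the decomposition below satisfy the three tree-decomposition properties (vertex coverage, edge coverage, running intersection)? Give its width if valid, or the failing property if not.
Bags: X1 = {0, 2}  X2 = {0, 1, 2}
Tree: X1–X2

A tree decomposition must satisfy three properties: every vertex lies in some bag; for every edge, both endpoints lie together in some bag; and for every vertex, the bags containing it form a connected subtree. Here vertex 3 appears in no bag, so the decomposition is invalid.

No — vertex 3 appears in no bag.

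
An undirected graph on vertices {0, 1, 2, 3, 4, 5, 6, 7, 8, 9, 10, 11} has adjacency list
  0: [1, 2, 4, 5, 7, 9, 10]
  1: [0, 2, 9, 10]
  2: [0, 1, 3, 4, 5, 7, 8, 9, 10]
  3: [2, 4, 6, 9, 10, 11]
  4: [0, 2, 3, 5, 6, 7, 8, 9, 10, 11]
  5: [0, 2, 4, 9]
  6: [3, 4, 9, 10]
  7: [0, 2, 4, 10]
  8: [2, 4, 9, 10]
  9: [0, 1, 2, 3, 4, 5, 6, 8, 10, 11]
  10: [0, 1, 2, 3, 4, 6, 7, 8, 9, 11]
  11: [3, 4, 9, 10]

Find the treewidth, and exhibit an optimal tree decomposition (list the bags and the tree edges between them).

The largest bag has 5 vertices, giving width 4; this decomposition certifies tw(G) ≤ 4. On the other hand G contains the 5-clique {0, 1, 2, 9, 10}. A clique must lie in a single bag of any decomposition, so no decomposition can have width below 4. Hence tw(G) = 4 exactly.

Treewidth 4.
Bags: B1 = {0, 1, 2, 9, 10}  B2 = {0, 2, 4, 9, 10}  B3 = {2, 3, 4, 9, 10}  B4 = {2, 4, 8, 9, 10}  B5 = {0, 2, 4, 5, 9}  B6 = {3, 4, 6, 9, 10}  B7 = {0, 2, 4, 7, 10}  B8 = {3, 4, 9, 10, 11}
Tree: B1–B2, B2–B3, B2–B4, B2–B5, B3–B6, B2–B7, B6–B8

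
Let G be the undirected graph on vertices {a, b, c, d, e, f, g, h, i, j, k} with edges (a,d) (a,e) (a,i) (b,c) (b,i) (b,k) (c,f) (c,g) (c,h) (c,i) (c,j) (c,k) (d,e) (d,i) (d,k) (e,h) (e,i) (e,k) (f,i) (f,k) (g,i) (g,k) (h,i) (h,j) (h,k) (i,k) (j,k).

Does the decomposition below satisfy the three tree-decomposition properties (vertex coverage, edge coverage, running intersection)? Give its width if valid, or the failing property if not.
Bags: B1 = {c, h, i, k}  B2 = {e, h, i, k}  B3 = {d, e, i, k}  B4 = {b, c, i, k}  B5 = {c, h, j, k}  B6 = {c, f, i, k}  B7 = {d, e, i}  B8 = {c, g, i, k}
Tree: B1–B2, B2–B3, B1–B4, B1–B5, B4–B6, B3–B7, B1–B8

No — vertex a appears in no bag.

A tree decomposition must satisfy three properties: every vertex lies in some bag; for every edge, both endpoints lie together in some bag; and for every vertex, the bags containing it form a connected subtree. Here vertex a appears in no bag, so the decomposition is invalid.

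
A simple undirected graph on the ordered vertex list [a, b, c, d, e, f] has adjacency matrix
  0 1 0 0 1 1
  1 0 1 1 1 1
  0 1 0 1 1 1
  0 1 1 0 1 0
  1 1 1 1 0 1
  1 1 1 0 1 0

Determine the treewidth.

A width-3 tree decomposition is:
Bags: B1 = {b, c, d, e}  B2 = {b, c, e, f}  B3 = {a, b, e, f}
Tree: B1–B2, B2–B3
The largest bag has 4 vertices, giving width 3; this decomposition certifies tw(G) ≤ 3. For the lower bound, the 4 vertices {b, c, d, e} are pairwise adjacent, and any tree decomposition puts a clique entirely inside one bag — forcing width ≥ 3. Therefore the treewidth is 3.

3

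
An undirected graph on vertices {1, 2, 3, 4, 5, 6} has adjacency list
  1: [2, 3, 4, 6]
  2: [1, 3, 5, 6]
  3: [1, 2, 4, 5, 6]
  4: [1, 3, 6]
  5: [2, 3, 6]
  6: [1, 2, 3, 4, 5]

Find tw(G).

3

A width-3 tree decomposition is:
Bags: B1 = {1, 2, 3, 6}  B2 = {2, 3, 5, 6}  B3 = {1, 3, 4, 6}
Tree: B1–B2, B1–B3
The largest bag has 4 vertices, giving width 3; this decomposition certifies tw(G) ≤ 3. On the other hand G contains the 4-clique {1, 2, 3, 6}. A clique must lie in a single bag of any decomposition, so no decomposition can have width below 3. Therefore the treewidth is 3.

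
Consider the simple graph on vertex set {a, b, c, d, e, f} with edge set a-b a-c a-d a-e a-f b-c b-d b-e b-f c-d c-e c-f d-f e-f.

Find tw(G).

A width-4 tree decomposition is:
Bags: B1 = {a, b, c, e, f}  B2 = {a, b, c, d, f}
Tree: B1–B2
The largest bag has 5 vertices, giving width 4; this decomposition certifies tw(G) ≤ 4. On the other hand G contains the 5-clique {a, b, c, d, f}. A clique must lie in a single bag of any decomposition, so no decomposition can have width below 4. Combining the bounds, tw(G) = 4.

4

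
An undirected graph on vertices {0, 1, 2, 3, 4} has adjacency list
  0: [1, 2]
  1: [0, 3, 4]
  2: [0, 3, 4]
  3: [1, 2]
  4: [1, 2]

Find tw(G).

A width-2 tree decomposition is:
Bags: B1 = {0, 1, 2}  B2 = {1, 2, 3}  B3 = {1, 2, 4}
Tree: B1–B2, B2–B3
Every bag has size at most 3, so the width is 3 − 1 = 2 and tw(G) ≤ 2. The edges 0–1–3–2–0 form a cycle, so G is not a tree and its treewidth is at least 2. Therefore the treewidth is 2.

2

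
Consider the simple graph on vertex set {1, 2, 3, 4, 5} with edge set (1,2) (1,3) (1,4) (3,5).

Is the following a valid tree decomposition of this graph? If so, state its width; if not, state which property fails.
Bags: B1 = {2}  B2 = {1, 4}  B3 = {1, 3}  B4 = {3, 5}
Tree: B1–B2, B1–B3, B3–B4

No — edge (1,2) lies in no bag.

A tree decomposition must satisfy three properties: every vertex lies in some bag; for every edge, both endpoints lie together in some bag; and for every vertex, the bags containing it form a connected subtree. Here edge (1,2) lies in no bag, so the decomposition is invalid.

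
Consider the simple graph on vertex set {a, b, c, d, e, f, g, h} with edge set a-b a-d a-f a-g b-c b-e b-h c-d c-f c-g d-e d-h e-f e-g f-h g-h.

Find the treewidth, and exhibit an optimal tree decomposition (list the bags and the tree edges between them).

Treewidth 4.
Bags: B1 = {a, b, d, f, g}  B2 = {b, d, f, g, h}  B3 = {b, d, e, f, g}  B4 = {b, c, d, f, g}
Tree: B1–B2, B2–B3, B3–B4

The largest bag has 5 vertices, giving width 4; this decomposition certifies tw(G) ≤ 4. For the lower bound: the 5 vertex sets {a,g}, {b,h}, {e,f}, {d}, {c} are disjoint, each induces a connected subgraph, and every pair is joined by at least one edge of G. Contracting each set to a single vertex therefore yields K_{5} as a minor, and since treewidth is minor-monotone, tw(G) ≥ tw(K_{5}) = 4. The upper and lower bounds meet at 4, so that is the treewidth.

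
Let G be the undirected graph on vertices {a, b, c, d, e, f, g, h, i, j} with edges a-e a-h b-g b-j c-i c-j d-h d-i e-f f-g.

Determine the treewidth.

2

A width-2 tree decomposition is:
Bags: B1 = {e, f, g}  B2 = {a, e, g}  B3 = {a, g, h}  B4 = {d, g, h}  B5 = {d, g, i}  B6 = {c, g, i}  B7 = {c, g, j}  B8 = {b, g, j}
Tree: B1–B2, B2–B3, B3–B4, B4–B5, B5–B6, B6–B7, B7–B8
Every bag has size at most 3, so the width is 3 − 1 = 2 and tw(G) ≤ 2. Since g–f–e–a–h–d–i–c–j–b–g is a cycle in G, G is not acyclic. Forests are exactly the graphs of treewidth ≤ 1, so tw(G) ≥ 2. Therefore the treewidth is 2.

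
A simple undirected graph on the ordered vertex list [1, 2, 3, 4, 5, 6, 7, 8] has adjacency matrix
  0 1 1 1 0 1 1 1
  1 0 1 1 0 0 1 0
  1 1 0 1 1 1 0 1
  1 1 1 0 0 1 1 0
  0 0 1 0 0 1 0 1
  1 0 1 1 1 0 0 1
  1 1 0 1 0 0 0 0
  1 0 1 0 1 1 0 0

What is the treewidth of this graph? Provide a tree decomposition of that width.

Treewidth 3.
One such decomposition:
Bags: B1 = {1, 3, 6, 8}  B2 = {3, 5, 6, 8}  B3 = {1, 3, 4, 6}  B4 = {1, 2, 3, 4}  B5 = {1, 2, 4, 7}
Tree: B1–B2, B1–B3, B3–B4, B4–B5

Each bag holds 4 vertices, so the decomposition has width 3, which upper-bounds the treewidth. On the other hand G contains the 4-clique {1, 3, 6, 8}. A clique must lie in a single bag of any decomposition, so no decomposition can have width below 3. Therefore the treewidth is 3.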